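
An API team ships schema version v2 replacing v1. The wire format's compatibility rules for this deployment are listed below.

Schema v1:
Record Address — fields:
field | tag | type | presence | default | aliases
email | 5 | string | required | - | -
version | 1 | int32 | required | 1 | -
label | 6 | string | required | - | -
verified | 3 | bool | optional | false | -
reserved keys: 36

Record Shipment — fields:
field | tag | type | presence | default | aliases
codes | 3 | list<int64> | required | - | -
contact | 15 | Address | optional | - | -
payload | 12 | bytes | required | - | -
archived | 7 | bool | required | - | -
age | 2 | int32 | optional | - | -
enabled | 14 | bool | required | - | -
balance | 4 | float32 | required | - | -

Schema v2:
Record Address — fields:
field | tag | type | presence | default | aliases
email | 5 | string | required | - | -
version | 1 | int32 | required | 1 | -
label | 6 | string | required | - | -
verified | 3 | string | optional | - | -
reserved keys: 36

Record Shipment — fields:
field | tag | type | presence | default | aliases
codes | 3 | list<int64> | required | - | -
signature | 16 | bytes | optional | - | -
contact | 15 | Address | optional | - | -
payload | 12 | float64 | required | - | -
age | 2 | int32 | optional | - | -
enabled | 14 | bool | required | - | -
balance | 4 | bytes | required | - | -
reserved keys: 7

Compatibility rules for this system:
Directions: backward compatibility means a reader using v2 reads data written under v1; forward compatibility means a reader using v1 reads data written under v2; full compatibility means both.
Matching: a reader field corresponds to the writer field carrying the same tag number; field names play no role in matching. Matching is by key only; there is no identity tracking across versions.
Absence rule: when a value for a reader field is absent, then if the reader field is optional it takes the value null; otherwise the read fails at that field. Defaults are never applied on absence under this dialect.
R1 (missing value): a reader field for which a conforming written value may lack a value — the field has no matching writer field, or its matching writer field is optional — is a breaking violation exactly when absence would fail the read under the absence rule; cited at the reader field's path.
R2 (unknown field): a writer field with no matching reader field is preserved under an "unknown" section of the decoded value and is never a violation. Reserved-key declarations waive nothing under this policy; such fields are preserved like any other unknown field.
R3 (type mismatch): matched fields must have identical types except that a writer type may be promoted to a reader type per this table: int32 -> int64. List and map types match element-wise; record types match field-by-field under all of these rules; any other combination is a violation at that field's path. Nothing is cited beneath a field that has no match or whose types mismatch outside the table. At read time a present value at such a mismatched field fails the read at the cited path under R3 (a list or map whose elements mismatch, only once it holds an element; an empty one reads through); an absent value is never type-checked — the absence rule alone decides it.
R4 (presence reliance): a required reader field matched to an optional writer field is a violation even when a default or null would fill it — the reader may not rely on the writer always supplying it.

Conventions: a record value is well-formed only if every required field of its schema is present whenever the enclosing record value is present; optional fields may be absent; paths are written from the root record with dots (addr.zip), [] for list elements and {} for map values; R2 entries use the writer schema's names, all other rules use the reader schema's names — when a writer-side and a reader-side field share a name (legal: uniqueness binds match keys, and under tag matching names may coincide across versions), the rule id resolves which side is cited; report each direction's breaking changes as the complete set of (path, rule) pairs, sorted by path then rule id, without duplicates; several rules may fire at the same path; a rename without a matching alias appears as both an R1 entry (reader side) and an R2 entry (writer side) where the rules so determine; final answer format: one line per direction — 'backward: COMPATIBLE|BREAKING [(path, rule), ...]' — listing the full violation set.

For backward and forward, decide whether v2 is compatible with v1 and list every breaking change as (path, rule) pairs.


backward: BREAKING [(balance, R3), (contact.verified, R3), (payload, R3)]; forward: BREAKING [(archived, R1), (balance, R3), (contact.verified, R3), (payload, R3)]

arrows below run writer -> reader for Shipment
backward on Shipment — v2 reading data written by v1:
  writer required, list<int64> -> list<int64>: reader codes maps from writer codes
  signature: no writer-side match
  writer optional, Address -> Address: reader contact maps from writer contact
  writer required, bytes -> float64: reader payload maps from writer payload
  writer optional, int32 -> int32: reader age maps from writer age
  writer required, bool -> bool: reader enabled maps from writer enabled
  writer required, float32 -> bytes: reader balance maps from writer balance
  archived (writer side), unknown to reader
  writer required, string -> string: reader contact.email maps from writer contact.email
  writer required, int32 -> int32: reader contact.version maps from writer contact.version
  writer required, string -> string: reader contact.label maps from writer contact.label
  writer optional, bool -> string: reader contact.verified maps from writer contact.verified
  violation R3 at balance
  violation R3 at contact.verified
  violation R3 at payload
  => 3 violation(s): backward is BREAKING for Shipment
forward on Shipment — v1 reading data written by v2:
  writer required, list<int64> -> list<int64>: reader codes maps from writer codes
  writer optional, Address -> Address: reader contact maps from writer contact
  writer required, float64 -> bytes: reader payload maps from writer payload
  archived: no writer-side match
  writer optional, int32 -> int32: reader age maps from writer age
  writer required, bool -> bool: reader enabled maps from writer enabled
  writer required, bytes -> float32: reader balance maps from writer balance
  signature (writer side), unknown to reader
  writer required, string -> string: reader contact.email maps from writer contact.email
  writer required, int32 -> int32: reader contact.version maps from writer contact.version
  writer required, string -> string: reader contact.label maps from writer contact.label
  writer optional, string -> bool: reader contact.verified maps from writer contact.verified
  violation R1 at archived
  violation R3 at balance
  violation R3 at contact.verified
  violation R3 at payload
  => 4 violation(s): forward is BREAKING for Shipment


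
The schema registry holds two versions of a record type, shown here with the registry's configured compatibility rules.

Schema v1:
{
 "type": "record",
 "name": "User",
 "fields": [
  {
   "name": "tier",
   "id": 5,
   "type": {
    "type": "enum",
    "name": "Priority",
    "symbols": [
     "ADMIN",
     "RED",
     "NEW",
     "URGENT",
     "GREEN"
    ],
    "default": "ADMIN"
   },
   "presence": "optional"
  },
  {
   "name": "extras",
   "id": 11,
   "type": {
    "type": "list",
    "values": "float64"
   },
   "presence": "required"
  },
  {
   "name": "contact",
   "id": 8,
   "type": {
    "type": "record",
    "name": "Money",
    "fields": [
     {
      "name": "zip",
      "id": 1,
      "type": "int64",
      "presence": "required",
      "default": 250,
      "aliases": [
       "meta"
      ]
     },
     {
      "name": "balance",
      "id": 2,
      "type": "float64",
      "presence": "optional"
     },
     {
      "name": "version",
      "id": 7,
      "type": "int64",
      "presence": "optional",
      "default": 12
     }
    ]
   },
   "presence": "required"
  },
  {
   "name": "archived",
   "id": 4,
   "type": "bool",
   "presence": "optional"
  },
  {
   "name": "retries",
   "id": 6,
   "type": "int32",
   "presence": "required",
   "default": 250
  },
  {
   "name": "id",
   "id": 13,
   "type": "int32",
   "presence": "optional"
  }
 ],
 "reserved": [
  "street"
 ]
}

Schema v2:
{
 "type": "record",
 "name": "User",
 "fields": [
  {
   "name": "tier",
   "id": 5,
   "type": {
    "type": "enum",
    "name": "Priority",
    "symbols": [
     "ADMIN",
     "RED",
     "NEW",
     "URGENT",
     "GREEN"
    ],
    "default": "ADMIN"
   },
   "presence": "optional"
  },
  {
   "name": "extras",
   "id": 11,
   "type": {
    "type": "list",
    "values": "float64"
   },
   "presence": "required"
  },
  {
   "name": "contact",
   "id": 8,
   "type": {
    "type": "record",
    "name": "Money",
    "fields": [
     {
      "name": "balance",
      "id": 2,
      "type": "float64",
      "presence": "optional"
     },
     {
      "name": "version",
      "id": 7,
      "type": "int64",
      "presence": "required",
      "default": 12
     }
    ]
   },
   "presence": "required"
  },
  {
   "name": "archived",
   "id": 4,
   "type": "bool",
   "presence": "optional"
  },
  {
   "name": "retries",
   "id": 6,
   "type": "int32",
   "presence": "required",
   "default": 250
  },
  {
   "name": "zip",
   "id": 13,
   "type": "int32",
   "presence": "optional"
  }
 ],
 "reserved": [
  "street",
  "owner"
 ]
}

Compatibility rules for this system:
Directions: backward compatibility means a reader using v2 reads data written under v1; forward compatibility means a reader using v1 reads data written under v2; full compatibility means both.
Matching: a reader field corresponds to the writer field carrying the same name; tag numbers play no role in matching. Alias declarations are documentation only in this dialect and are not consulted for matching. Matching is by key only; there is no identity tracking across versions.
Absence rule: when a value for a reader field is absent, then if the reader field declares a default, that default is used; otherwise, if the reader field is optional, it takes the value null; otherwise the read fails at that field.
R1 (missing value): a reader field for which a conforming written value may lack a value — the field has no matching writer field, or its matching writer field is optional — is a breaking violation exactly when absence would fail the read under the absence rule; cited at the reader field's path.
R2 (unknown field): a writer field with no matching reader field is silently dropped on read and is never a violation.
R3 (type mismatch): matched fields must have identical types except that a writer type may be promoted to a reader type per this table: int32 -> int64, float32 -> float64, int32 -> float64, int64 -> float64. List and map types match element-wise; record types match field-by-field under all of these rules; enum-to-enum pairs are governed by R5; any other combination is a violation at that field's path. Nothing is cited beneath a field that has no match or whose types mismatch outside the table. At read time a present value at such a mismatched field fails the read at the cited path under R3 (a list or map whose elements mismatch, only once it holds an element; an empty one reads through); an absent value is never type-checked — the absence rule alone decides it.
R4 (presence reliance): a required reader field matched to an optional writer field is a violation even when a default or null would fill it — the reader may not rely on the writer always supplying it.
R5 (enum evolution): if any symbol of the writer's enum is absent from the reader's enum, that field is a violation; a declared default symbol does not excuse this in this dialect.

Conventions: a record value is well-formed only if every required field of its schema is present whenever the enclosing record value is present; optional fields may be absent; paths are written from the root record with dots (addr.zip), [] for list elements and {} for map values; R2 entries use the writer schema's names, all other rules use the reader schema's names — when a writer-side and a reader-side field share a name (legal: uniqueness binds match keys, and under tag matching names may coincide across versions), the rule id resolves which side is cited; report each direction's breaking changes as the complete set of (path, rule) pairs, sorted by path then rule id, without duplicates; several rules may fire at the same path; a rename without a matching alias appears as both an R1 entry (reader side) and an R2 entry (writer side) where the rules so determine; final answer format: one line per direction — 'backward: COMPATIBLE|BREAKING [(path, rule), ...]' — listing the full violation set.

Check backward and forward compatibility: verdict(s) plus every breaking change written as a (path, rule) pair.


arrows below run writer -> reader for User
backward pass over User, reader schema v2, writer schema v1:
  tier <- tier (Priority -> Priority, writer optional)
  extras <- extras (list<float64> -> list<float64>, writer required)
  contact <- contact (Money -> Money, writer required)
  archived <- archived (bool -> bool, writer optional)
  retries <- retries (int32 -> int32, writer required)
  zip: no writer match
  writer field id has no reader counterpart
  contact.balance <- contact.balance (float64 -> float64, writer optional)
  contact.version <- contact.version (int64 -> int64, writer optional)
  writer field contact.zip has no reader counterpart
  breaking: (contact.version, R4)
  => 1 violation(s): backward is BREAKING for User
forward pass over User, reader schema v1, writer schema v2:
  tier <- tier (Priority -> Priority, writer optional)
  extras <- extras (list<float64> -> list<float64>, writer required)
  contact <- contact (Money -> Money, writer required)
  archived <- archived (bool -> bool, writer optional)
  retries <- retries (int32 -> int32, writer required)
  id: no writer match
  writer field zip has no reader counterpart
  contact.zip: no writer match
  contact.balance <- contact.balance (float64 -> float64, writer optional)
  contact.version <- contact.version (int64 -> int64, writer required)
  nothing fires on User: forward is COMPATIBLE

backward: BREAKING [(contact.version, R4)]; forward: COMPATIBLE []


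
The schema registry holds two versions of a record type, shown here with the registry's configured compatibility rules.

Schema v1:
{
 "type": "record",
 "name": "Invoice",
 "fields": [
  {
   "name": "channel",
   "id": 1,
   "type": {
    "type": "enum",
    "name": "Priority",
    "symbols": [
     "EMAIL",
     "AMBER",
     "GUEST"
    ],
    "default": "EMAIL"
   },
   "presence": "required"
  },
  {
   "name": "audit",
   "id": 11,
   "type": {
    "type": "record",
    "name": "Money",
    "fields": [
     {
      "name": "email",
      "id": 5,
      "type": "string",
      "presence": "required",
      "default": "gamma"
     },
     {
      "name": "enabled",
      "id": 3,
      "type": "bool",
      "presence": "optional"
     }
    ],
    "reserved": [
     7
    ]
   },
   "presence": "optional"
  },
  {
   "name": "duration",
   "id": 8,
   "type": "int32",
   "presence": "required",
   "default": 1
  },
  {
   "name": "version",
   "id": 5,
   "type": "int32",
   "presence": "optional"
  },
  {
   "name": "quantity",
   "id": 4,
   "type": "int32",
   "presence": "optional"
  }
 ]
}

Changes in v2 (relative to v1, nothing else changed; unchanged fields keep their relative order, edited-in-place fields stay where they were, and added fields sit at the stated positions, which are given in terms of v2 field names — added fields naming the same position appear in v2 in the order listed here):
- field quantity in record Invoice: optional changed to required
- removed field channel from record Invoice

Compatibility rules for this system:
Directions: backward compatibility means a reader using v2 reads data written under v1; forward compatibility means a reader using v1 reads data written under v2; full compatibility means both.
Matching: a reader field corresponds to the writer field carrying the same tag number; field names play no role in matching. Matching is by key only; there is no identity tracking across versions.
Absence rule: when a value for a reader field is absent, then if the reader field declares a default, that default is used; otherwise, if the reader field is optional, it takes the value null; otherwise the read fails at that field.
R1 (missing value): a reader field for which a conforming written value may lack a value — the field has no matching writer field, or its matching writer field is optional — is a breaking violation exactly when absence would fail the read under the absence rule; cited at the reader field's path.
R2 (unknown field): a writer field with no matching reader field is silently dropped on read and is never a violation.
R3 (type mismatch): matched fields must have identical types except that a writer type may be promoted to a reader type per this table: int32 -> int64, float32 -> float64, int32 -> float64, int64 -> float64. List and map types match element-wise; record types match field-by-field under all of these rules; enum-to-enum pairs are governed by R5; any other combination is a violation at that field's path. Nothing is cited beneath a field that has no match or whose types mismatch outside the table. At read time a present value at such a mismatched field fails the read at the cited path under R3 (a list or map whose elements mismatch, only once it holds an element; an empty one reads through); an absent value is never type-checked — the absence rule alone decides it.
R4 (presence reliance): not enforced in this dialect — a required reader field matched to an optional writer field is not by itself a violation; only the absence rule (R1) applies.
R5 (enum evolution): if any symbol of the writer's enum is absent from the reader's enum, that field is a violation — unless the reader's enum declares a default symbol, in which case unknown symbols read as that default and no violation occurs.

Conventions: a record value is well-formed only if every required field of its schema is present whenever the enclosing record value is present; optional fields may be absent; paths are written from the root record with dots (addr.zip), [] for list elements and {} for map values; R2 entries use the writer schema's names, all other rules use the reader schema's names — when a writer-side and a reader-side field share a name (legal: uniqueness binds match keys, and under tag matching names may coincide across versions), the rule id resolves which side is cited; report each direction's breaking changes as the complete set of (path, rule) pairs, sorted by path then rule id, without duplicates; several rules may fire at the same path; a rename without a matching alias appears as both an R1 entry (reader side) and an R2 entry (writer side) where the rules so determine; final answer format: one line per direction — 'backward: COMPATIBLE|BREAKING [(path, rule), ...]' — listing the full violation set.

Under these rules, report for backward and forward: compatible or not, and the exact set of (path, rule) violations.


each type pair in Invoice: writer, then reader
backward for Invoice (reader v2, writer v1):
  audit: Money -> Money, writer optional; from audit
  duration: int32 -> int32, writer required; from duration
  version: int32 -> int32, writer optional; from version
  quantity: int32 -> int32, writer optional; from quantity
  leftover writer field: channel
  audit.email: string -> string, writer required; from audit.email
  audit.enabled: bool -> bool, writer optional; from audit.enabled
  breaking: (quantity, R1)
  => 1 violation(s): backward is BREAKING for Invoice
forward for Invoice (reader v1, writer v2):
  channel: no writer match
  audit: Money -> Money, writer optional; from audit
  duration: int32 -> int32, writer required; from duration
  version: int32 -> int32, writer optional; from version
  quantity: int32 -> int32, writer required; from quantity
  audit.email: string -> string, writer required; from audit.email
  audit.enabled: bool -> bool, writer optional; from audit.enabled
  breaking: (channel, R1)
  => 1 violation(s): forward is BREAKING for Invoice

backward: BREAKING [(quantity, R1)]; forward: BREAKING [(channel, R1)]


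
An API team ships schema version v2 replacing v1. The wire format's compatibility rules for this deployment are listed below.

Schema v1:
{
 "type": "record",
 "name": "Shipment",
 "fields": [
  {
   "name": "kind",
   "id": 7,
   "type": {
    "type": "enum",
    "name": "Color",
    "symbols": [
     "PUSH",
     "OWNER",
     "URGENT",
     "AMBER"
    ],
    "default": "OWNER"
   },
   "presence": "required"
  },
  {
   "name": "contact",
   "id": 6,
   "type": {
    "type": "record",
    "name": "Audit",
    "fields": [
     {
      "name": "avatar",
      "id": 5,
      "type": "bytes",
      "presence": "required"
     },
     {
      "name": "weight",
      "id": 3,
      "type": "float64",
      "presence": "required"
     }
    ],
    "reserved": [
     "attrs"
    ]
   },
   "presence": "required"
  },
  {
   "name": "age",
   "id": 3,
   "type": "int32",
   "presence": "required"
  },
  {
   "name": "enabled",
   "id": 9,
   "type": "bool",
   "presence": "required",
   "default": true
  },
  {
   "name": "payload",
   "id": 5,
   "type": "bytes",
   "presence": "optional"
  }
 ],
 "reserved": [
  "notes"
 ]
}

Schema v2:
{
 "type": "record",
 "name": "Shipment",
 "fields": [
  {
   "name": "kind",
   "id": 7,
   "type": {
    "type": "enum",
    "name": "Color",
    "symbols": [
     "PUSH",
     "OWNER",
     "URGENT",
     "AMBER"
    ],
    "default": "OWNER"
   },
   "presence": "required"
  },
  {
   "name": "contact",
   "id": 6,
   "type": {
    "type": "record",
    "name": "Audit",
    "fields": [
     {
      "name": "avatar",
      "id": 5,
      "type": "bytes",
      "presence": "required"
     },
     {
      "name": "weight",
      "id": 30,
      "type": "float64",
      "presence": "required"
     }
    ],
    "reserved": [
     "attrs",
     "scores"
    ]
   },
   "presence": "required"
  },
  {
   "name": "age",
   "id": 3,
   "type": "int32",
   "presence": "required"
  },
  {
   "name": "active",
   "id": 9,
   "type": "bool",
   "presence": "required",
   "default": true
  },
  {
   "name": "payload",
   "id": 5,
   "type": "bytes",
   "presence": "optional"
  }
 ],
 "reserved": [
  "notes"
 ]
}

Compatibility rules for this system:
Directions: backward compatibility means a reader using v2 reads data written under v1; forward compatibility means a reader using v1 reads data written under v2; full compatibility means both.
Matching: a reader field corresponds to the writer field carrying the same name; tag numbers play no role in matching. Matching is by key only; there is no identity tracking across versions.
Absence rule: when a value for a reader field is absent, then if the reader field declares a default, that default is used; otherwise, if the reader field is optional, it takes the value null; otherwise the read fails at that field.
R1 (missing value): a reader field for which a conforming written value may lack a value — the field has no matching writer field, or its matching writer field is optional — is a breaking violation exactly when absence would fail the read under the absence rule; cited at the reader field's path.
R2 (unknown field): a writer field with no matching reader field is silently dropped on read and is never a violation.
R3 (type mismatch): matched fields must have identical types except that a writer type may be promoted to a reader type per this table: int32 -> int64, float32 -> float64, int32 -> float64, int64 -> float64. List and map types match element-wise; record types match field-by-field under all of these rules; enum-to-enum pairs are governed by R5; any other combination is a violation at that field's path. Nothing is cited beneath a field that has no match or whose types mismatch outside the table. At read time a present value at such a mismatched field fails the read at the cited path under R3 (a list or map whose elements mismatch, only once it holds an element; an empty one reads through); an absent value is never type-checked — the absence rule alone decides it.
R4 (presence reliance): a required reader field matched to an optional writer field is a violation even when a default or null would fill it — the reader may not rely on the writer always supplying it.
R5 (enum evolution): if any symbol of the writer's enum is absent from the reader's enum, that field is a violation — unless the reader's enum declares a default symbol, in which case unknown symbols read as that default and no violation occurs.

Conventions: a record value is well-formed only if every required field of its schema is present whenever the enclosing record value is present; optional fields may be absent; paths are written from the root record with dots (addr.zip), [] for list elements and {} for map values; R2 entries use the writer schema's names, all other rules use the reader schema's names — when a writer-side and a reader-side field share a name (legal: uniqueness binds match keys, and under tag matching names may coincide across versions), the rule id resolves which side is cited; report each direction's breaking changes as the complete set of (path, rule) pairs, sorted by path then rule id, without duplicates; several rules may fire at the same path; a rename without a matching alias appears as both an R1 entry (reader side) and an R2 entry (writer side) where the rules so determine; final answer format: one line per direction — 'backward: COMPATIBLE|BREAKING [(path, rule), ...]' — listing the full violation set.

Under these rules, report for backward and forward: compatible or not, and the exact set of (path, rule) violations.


backward: COMPATIBLE []; forward: COMPATIBLE []

arrows below run writer -> reader for Shipment
backward pass over Shipment, reader schema v2, writer schema v1:
  kind <- kind (Color -> Color, writer required)
  contact <- contact (Audit -> Audit, writer required)
  age <- age (int32 -> int32, writer required)
  active: no writer match
  payload <- payload (bytes -> bytes, writer optional)
  enabled (writer side), unknown to reader
  contact.avatar <- contact.avatar (bytes -> bytes, writer required)
  contact.weight <- contact.weight (float64 -> float64, writer required)
  => backward verdict for Shipment: COMPATIBLE, no violations
forward pass over Shipment, reader schema v1, writer schema v2:
  kind <- kind (Color -> Color, writer required)
  contact <- contact (Audit -> Audit, writer required)
  age <- age (int32 -> int32, writer required)
  enabled: no writer match
  payload <- payload (bytes -> bytes, writer optional)
  active (writer side), unknown to reader
  contact.avatar <- contact.avatar (bytes -> bytes, writer required)
  contact.weight <- contact.weight (float64 -> float64, writer required)
  => forward verdict for Shipment: COMPATIBLE, no violations


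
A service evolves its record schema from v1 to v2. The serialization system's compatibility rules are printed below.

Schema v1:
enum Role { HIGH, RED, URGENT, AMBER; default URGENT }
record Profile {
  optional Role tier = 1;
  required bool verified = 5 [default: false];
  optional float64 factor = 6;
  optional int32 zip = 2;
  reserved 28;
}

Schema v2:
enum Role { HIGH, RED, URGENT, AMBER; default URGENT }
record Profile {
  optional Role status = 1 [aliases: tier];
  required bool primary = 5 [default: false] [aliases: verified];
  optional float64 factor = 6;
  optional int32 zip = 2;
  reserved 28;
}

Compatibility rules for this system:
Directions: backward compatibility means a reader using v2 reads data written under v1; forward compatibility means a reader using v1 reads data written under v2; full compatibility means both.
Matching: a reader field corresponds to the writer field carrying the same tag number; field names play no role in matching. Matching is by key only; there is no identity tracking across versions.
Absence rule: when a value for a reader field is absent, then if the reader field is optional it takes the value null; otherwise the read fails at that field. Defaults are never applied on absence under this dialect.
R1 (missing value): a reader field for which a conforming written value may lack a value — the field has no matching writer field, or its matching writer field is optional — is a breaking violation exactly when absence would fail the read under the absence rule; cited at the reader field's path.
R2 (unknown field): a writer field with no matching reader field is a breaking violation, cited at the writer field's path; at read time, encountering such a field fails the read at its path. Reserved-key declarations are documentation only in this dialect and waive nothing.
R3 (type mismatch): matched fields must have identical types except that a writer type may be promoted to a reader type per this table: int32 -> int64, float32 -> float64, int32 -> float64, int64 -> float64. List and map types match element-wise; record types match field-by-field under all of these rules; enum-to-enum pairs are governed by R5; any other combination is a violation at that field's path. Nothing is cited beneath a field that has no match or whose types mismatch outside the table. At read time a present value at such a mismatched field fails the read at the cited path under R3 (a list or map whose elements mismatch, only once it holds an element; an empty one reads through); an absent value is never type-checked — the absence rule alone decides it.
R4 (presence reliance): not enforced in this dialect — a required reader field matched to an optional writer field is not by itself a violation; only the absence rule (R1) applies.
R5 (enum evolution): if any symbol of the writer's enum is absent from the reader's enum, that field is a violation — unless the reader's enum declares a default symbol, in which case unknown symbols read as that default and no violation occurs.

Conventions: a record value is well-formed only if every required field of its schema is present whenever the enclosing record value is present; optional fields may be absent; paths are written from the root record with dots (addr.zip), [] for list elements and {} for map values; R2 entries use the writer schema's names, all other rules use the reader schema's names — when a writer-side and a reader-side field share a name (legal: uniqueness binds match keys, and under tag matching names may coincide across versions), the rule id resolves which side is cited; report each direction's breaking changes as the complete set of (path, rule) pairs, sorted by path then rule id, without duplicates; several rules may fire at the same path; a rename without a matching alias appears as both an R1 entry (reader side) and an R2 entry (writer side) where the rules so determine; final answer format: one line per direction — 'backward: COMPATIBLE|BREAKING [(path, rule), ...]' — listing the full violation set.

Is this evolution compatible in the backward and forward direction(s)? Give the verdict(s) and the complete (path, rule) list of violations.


the writer's type comes first in each Profile pair
backward pass over Profile, reader schema v2, writer schema v1:
  status: Role -> Role, writer optional; from tier
  primary: bool -> bool, writer required; from verified
  factor: float64 -> float64, writer optional; from factor
  zip: int32 -> int32, writer optional; from zip
  => backward verdict for Profile: COMPATIBLE, no violations
forward pass over Profile, reader schema v1, writer schema v2:
  tier: Role -> Role, writer optional; from status
  verified: bool -> bool, writer required; from primary
  factor: float64 -> float64, writer optional; from factor
  zip: int32 -> int32, writer optional; from zip
  => forward verdict for Profile: COMPATIBLE, no violations

backward: COMPATIBLE []; forward: COMPATIBLE []


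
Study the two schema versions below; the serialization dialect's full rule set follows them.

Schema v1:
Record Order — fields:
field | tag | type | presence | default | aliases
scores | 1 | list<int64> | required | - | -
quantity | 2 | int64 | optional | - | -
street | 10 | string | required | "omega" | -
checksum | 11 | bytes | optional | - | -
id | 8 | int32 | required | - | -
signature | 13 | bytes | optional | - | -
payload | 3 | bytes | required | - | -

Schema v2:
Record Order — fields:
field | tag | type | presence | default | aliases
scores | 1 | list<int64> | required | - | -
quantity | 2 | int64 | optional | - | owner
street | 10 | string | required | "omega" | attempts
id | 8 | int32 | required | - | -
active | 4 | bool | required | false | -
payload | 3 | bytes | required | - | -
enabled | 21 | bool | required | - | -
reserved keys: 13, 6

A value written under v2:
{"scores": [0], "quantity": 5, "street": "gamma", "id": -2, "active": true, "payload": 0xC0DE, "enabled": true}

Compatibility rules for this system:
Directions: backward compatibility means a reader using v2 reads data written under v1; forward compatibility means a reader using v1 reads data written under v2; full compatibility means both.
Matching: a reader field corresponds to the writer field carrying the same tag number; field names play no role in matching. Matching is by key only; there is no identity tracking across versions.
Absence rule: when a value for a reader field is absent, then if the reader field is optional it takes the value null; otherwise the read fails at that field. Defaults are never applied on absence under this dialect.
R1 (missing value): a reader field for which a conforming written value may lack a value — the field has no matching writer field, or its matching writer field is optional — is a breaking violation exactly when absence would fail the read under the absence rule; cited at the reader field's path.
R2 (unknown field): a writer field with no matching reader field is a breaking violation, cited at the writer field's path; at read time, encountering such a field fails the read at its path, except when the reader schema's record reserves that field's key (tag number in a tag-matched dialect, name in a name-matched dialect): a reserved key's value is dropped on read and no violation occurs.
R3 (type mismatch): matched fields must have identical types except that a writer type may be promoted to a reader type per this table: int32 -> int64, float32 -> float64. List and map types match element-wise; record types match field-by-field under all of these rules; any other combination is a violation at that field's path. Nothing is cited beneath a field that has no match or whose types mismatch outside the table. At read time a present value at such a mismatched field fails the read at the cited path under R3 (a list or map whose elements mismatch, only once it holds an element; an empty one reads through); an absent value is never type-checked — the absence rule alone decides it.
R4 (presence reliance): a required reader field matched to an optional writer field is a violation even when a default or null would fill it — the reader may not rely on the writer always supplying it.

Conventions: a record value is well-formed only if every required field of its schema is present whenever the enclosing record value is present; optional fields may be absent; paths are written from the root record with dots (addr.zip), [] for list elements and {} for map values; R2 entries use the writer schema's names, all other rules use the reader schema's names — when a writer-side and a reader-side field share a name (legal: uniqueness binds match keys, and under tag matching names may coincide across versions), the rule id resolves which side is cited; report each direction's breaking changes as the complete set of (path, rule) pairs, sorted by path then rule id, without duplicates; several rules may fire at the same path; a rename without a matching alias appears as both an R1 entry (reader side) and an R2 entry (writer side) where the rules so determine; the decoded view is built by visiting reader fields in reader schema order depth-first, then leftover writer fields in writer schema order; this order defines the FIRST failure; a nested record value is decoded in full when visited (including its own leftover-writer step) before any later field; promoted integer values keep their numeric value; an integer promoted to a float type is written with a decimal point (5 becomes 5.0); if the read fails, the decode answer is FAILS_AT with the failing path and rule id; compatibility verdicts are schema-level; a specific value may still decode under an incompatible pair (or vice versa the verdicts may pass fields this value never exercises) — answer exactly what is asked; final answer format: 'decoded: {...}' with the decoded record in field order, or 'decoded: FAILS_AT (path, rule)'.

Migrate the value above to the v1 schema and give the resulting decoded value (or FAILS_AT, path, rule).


decoded: FAILS_AT (active, R2)

in Order below, arrows point writer -> reader
decoding the Order value with the v1 reader:
  scores := [0]
  quantity := 5
  street := "gamma"
  checksum := null (not supplied -> null)
  id := -2
  signature := null (not supplied -> null)
  payload := 0xC0DE
  read fails at active under R2 (unknown field)
  => FAILS_AT (active, R2)
diffs on Order not affecting the asked answer:
  removed field checksum from record Order -> shifts the Order verdicts, not this decode
  removed field signature from record Order (its key 13 joins the reserved list) -> no rule fires on it and the decoded Order view is identical with or without it
  added field enabled to record Order: required bool, tag 21 (in v2 it sits last) -> shifts the Order verdicts, not this decode


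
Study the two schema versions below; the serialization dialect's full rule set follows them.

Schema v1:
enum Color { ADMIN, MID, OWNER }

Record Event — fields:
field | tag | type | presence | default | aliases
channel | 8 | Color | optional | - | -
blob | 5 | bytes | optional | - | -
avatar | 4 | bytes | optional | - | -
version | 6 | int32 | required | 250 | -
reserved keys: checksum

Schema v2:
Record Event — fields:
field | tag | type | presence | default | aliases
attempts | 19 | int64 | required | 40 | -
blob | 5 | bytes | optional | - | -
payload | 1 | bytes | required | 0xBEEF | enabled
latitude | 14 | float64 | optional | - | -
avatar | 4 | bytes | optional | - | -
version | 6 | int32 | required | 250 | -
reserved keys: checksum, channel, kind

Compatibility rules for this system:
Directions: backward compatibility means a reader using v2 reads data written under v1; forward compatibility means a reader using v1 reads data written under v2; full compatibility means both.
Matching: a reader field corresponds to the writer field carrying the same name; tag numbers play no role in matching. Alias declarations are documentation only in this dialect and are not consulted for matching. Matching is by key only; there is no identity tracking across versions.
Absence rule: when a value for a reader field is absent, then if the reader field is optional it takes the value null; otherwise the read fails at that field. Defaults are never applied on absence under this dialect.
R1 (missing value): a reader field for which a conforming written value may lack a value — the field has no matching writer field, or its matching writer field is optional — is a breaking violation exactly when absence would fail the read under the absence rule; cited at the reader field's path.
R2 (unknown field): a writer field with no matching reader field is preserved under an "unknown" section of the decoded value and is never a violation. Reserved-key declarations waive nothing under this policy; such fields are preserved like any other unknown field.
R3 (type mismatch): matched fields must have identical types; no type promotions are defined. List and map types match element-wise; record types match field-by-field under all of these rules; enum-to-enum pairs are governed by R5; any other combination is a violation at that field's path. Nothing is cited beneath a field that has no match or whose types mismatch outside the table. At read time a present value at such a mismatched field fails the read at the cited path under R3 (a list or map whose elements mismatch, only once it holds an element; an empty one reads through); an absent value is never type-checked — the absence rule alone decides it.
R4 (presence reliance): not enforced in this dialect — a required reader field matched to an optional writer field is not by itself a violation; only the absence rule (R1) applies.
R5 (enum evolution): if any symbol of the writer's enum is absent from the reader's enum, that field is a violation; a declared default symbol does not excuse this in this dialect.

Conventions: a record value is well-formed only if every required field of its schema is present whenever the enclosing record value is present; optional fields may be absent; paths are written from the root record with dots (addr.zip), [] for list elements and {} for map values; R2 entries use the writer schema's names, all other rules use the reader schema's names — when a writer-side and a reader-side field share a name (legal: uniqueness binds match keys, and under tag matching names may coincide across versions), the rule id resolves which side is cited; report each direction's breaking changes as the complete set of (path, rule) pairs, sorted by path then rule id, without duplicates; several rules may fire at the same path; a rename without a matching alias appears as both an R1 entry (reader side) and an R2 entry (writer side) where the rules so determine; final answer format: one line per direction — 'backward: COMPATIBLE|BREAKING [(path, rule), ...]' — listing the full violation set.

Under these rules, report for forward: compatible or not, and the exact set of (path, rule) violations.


in Event below, arrows point writer -> reader
forward pass over Event, reader schema v1, writer schema v2:
  no writer field matches reader channel
  blob: paired with writer blob (bytes -> bytes; writer optional)
  avatar: paired with writer avatar (bytes -> bytes; writer optional)
  version: paired with writer version (int32 -> int32; writer required)
  attempts (writer side), unknown to reader
  payload (writer side), unknown to reader
  latitude (writer side), unknown to reader
  => forward: COMPATIBLE
checking off the Event differences that do not matter here:
  added field payload to record Event: required bytes, tag 1, default 0xBEEF (in v2 it sits immediately before avatar) -> matters only for Event's backward compatibility — outside the asked direction
  added field attempts to record Event: required int64, tag 19, default 40 (in v2 it sits immediately before blob) -> matters only for Event's backward compatibility — outside the asked direction
  removed field channel from record Event (its key "channel" joins the reserved list) -> no rule fires on it in Event's dialect; the asked verdict holds
  added field latitude to record Event: optional float64, tag 14 (in v2 it sits immediately before avatar) -> no rule fires on it in Event's dialect; the asked verdict holds

forward: COMPATIBLE []
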